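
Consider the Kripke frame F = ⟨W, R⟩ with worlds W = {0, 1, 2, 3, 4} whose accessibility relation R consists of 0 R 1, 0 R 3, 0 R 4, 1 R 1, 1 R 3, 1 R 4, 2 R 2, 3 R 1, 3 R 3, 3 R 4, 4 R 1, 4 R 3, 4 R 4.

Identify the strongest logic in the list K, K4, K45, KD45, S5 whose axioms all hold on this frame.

Transitive (axiom 4): yes — every two-step R-path is closed by a direct edge.
Euclidean (axiom 5): yes — any two successors of a common world are R-related.
Serial (axiom D): yes — every world has a successor (e.g. 0 R 1).
Reflexive (axiom T): no — 0 is not related to itself.
So F validates K, K4, K45, KD45; S5 would additionally require R to be reflexive. The strongest is KD45.

KD45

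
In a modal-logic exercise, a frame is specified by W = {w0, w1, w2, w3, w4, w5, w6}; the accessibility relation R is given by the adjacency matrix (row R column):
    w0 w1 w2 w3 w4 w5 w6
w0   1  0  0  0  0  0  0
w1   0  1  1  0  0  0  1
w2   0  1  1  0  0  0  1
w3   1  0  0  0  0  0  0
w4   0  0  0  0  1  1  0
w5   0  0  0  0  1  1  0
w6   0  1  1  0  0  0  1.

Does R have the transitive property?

Yes

Transitive: yes — every two-step R-path is closed by a direct edge.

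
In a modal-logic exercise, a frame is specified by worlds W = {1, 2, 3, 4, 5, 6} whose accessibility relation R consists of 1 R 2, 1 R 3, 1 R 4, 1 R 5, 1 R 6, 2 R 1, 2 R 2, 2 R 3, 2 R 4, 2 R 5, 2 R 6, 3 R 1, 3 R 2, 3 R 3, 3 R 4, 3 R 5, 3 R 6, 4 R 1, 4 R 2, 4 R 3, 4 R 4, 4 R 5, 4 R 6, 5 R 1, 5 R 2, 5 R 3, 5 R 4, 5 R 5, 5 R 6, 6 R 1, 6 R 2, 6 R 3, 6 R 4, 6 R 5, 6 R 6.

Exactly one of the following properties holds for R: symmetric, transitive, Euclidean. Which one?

symmetric

Symmetric: yes — every pair in R has its reverse in R.
Transitive: no — 1 R 2 and 2 R 1, but not 1 R 1.
Euclidean: no — 2 R 1 and 2 R 1, but not 1 R 1.
Only symmetric holds.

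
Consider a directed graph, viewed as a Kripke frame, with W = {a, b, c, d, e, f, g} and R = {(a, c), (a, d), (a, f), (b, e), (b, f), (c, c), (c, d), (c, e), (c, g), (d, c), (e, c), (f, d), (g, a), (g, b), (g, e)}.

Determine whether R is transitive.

Transitive: no — a R c and c R e, but not a R e.

No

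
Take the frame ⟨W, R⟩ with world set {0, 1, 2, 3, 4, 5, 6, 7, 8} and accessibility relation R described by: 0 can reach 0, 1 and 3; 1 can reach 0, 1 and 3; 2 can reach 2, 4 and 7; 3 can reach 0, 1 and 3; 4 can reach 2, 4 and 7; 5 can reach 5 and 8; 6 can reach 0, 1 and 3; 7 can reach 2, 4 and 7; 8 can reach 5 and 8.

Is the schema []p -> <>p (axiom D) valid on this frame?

Yes

The schema D characterises exactly the serial frames.
Serial: yes — every world has a successor (e.g. 0 R 0).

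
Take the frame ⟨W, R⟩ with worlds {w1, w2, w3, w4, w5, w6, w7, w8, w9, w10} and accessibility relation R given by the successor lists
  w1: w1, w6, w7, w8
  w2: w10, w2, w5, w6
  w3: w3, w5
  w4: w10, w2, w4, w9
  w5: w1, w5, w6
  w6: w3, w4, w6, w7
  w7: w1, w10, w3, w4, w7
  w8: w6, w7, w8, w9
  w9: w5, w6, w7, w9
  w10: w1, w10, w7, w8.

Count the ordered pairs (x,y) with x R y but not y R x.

24

Enumerating: (w1,w6), (w1,w8), (w10,w1), (w10,w8), (w2,w10), (w2,w5), (w2,w6), (w3,w5), (w4,w10), (w4,w2), (w4,w9), (w5,w1), … and 12 more.
Total: 24.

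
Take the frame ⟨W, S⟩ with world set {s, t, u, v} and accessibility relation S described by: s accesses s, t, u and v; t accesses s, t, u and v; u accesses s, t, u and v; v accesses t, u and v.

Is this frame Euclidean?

Euclidean: no — t S v and t S s, but not v S s.

No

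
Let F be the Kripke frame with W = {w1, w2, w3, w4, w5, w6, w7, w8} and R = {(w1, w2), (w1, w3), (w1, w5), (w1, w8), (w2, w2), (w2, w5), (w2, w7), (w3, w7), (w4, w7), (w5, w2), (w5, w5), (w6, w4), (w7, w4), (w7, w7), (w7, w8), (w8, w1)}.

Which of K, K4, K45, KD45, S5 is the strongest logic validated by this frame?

Transitive (axiom 4): no — w1 R w2 and w2 R w7, but not w1 R w7.
Euclidean (axiom 5): no — w1 R w2 and w1 R w3, but not w2 R w3.
Serial (axiom D): yes — every world has a successor (e.g. w1 R w2).
Reflexive (axiom T): no — w1 is not related to itself.
So F validates K; K4 would additionally require R to be transitive. The strongest is K.

K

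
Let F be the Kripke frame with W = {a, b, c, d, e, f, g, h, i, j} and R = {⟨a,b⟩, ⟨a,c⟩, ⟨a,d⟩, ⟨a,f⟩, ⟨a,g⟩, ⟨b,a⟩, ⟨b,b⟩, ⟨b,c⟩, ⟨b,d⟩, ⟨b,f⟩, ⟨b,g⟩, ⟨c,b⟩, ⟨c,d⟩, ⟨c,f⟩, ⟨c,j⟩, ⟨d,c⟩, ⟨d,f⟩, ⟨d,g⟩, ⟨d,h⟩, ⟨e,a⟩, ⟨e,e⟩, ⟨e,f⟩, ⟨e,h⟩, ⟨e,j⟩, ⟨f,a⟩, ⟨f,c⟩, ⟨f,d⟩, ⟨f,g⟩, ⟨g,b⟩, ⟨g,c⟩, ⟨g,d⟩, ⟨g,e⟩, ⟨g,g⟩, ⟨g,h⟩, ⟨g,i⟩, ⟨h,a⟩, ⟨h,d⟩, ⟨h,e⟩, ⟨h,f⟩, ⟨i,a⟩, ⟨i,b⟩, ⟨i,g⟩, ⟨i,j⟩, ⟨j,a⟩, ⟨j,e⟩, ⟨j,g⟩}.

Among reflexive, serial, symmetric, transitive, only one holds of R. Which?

serial

Reflexive: no — a is not related to itself.
Serial: yes — every world has a successor (e.g. a R b).
Symmetric: no — a R c but not c R a.
Transitive: no — a R c and c R j, but not a R j.
Only serial holds.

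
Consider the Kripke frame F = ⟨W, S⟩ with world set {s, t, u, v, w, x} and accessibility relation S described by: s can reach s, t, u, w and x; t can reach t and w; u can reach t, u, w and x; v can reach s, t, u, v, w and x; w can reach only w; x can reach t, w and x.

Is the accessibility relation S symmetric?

Symmetric: no — s S t but not t S s.

No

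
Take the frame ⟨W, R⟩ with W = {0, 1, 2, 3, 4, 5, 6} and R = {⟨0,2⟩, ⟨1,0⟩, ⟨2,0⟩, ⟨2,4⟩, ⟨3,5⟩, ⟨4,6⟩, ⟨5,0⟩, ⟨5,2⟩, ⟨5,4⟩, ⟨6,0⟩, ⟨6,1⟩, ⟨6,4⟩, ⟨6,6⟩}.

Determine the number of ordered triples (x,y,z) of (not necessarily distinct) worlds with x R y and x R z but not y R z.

Enumerating: (0,2,2), (1,0,0), (2,0,0), (2,0,4), (2,4,0), (2,4,4), (3,5,5), (5,0,0), (5,0,4), (5,2,2), (5,4,0), (5,4,2), … and 11 more.
Total: 23.

23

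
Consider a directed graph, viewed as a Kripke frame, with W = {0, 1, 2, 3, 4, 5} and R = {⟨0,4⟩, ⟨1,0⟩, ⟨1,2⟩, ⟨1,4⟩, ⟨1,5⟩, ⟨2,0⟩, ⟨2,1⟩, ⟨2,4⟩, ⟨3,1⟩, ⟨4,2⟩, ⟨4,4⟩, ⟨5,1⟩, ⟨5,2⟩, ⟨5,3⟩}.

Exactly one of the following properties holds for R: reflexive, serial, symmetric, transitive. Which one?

serial

Reflexive: no — 0 is not related to itself.
Serial: yes — every world has a successor (e.g. 0 R 4).
Symmetric: no — 0 R 4 but not 4 R 0.
Transitive: no — 0 R 4 and 4 R 2, but not 0 R 2.
Only serial holds.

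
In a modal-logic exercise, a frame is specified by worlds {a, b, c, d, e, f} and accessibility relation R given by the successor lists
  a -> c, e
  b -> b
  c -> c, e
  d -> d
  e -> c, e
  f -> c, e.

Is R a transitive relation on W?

Transitive: yes — every two-step R-path is closed by a direct edge.

Yes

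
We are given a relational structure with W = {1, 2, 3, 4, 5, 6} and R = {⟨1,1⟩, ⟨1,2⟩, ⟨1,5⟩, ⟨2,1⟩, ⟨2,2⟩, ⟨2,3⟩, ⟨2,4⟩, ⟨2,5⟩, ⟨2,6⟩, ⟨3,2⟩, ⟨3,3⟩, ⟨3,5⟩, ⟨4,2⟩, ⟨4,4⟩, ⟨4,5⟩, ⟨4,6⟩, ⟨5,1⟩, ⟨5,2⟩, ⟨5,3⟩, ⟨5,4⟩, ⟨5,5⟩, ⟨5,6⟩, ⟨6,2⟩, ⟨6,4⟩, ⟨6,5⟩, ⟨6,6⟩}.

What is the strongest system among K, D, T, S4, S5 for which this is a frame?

Serial (axiom D): yes — every world has a successor (e.g. 1 R 1).
Reflexive (axiom T): yes — every world is R-related to itself.
Transitive (axiom 4): no — 1 R 2 and 2 R 3, but not 1 R 3.
Euclidean (axiom 5): no — 2 R 1 and 2 R 3, but not 1 R 3.
So F validates K, D, T; S4 would additionally require R to be transitive. The strongest is T.

T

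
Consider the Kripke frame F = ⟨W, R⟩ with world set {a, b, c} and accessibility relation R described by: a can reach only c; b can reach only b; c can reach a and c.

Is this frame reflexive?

Reflexive: no — a is not related to itself.

No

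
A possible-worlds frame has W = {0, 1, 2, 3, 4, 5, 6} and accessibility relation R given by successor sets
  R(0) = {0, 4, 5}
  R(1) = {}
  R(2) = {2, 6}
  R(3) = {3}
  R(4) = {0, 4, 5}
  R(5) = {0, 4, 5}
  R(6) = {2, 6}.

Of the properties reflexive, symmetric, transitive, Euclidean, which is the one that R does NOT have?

Reflexive: no — 1 is not related to itself.
Symmetric: yes — every pair in R has its reverse in R.
Transitive: yes — every two-step R-path is closed by a direct edge.
Euclidean: yes — any two successors of a common world are R-related.
Only reflexive fails.

reflexive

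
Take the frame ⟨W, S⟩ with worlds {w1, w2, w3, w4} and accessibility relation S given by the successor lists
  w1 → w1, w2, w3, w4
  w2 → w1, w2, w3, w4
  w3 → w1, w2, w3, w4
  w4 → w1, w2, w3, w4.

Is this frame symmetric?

Yes

Symmetric: yes — every pair in S has its reverse in S.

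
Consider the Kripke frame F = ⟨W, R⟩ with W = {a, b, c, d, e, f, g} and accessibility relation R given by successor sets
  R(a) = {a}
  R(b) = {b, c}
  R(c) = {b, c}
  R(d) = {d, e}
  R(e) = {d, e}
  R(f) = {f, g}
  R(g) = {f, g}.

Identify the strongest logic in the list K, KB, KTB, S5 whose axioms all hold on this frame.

Symmetric (axiom B): yes — every pair in R has its reverse in R.
Reflexive (axiom T): yes — every world is R-related to itself.
Euclidean (axiom 5): yes — any two successors of a common world are R-related.
So F validates K, KB, KTB, S5. The strongest is S5.

S5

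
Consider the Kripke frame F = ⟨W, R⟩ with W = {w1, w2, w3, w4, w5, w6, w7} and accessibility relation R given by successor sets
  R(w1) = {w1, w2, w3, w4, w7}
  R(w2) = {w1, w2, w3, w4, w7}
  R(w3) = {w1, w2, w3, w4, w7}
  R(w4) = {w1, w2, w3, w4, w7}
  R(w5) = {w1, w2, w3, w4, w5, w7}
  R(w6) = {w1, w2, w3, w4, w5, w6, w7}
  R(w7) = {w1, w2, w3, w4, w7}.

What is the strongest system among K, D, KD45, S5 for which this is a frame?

D

Serial (axiom D): yes — every world has a successor (e.g. w1 R w1).
Euclidean (axiom 5): no — w6 R w1 and w6 R w5, but not w1 R w5.
Transitive (axiom 4): yes — every two-step R-path is closed by a direct edge.
Reflexive (axiom T): yes — every world is R-related to itself.
So F validates K, D; KD45 would additionally require R to be Euclidean. The strongest is D.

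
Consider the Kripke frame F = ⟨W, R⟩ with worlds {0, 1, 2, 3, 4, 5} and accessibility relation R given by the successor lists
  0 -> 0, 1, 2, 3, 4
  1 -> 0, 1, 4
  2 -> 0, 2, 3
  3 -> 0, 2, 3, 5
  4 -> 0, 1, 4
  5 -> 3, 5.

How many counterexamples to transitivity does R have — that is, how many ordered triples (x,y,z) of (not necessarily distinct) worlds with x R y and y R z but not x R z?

12

Enumerating: (0,3,5), (1,0,2), (1,0,3), (2,0,1), (2,0,4), (2,3,5), (3,0,1), (3,0,4), (4,0,2), (4,0,3), (5,3,0), (5,3,2).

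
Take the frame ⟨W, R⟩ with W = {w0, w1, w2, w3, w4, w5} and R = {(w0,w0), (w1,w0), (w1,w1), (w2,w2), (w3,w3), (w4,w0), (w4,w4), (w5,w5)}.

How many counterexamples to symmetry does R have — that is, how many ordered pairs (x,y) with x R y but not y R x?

2

Enumerating: (w1,w0), (w4,w0).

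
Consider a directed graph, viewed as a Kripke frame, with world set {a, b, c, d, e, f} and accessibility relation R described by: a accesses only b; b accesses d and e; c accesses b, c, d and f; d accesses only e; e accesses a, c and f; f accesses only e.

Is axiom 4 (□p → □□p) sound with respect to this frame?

No

Axiom 4 corresponds to the accessibility relation being transitive.
Transitive: no — a R b and b R d, but not a R d.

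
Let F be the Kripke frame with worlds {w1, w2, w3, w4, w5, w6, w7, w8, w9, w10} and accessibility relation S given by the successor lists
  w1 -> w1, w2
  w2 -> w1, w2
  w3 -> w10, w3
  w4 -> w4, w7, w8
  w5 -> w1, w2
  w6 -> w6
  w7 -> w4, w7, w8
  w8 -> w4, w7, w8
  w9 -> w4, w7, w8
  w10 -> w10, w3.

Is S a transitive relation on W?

Transitive: yes — every two-step S-path is closed by a direct edge.

Yes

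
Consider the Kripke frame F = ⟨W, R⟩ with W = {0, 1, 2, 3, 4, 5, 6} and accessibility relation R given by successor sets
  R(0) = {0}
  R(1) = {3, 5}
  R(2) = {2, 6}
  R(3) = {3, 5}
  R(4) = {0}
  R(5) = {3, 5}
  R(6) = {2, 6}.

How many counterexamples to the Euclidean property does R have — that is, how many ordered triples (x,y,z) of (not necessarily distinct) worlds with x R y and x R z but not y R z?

0

R is Euclidean; there are no such tuples.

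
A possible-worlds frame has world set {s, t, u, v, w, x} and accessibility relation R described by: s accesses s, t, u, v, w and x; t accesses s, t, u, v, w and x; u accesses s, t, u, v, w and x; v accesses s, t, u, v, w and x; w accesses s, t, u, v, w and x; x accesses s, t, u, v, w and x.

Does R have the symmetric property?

Symmetric: yes — every pair in R has its reverse in R.

Yes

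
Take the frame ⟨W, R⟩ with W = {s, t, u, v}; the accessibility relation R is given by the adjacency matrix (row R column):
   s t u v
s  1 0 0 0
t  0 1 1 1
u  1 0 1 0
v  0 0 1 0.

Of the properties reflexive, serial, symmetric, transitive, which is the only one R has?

Reflexive: no — v is not related to itself.
Serial: yes — every world has a successor (e.g. s R s).
Symmetric: no — t R u but not u R t.
Transitive: no — t R u and u R s, but not t R s.
Only serial holds.

serial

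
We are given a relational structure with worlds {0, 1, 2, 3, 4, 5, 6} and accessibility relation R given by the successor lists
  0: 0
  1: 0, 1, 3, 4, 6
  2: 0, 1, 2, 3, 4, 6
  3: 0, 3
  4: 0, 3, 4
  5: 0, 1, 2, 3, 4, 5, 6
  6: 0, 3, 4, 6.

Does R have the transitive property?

Transitive: yes — every two-step R-path is closed by a direct edge.

Yes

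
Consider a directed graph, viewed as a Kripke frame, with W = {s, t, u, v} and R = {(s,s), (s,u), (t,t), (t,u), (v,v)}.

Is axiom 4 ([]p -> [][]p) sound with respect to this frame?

Axiom 4 corresponds to the accessibility relation being transitive.
Transitive: yes — every two-step R-path is closed by a direct edge.

Yes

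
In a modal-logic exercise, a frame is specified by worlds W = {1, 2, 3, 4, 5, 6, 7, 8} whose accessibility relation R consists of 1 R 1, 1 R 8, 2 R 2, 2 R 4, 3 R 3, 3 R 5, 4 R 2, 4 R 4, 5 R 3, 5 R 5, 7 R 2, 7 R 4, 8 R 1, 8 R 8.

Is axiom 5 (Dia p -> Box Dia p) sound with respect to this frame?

Axiom 5 corresponds to the accessibility relation being Euclidean.
Euclidean: yes — any two successors of a common world are R-related.

Yes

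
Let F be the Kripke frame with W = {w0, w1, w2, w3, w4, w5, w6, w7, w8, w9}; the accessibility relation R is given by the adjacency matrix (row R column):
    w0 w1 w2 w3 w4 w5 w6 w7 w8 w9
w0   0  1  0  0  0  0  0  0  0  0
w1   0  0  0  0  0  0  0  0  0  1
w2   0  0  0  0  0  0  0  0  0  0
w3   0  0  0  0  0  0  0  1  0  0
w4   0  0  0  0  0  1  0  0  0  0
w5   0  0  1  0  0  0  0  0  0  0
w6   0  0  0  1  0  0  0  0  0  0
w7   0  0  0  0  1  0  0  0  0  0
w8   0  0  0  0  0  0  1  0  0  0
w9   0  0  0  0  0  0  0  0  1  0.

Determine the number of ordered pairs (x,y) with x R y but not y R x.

9

Enumerating: (w0,w1), (w1,w9), (w3,w7), (w4,w5), (w5,w2), (w6,w3), (w7,w4), (w8,w6), (w9,w8).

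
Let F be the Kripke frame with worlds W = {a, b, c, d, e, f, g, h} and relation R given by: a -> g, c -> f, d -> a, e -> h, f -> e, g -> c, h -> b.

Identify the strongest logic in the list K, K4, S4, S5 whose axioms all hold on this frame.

K

Transitive (axiom 4): no — a R g and g R c, but not a R c.
Reflexive (axiom T): no — a is not related to itself.
Euclidean (axiom 5): no — a R g and a R g, but not g R g.
So F validates K; K4 would additionally require R to be transitive. The strongest is K.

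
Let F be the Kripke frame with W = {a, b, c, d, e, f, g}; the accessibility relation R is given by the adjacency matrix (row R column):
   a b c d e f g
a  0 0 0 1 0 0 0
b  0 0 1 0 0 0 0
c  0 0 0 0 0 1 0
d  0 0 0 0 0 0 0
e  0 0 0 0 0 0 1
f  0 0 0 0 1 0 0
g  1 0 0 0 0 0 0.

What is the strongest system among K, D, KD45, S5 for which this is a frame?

Serial (axiom D): no — d has no R-successor.
Euclidean (axiom 5): no — a R d and a R d, but not d R d.
Transitive (axiom 4): no — b R c and c R f, but not b R f.
Reflexive (axiom T): no — a is not related to itself.
So F validates K; D would additionally require R to be serial. The strongest is K.

K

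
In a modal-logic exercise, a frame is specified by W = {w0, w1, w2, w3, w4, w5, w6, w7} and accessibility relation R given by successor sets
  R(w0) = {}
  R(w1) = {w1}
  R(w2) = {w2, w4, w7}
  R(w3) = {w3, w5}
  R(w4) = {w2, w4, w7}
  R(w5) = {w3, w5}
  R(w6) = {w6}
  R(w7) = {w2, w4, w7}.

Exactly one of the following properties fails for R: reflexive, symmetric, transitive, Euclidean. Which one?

Reflexive: no — w0 is not related to itself.
Symmetric: yes — every pair in R has its reverse in R.
Transitive: yes — every two-step R-path is closed by a direct edge.
Euclidean: yes — any two successors of a common world are R-related.
Only reflexive fails.

reflexive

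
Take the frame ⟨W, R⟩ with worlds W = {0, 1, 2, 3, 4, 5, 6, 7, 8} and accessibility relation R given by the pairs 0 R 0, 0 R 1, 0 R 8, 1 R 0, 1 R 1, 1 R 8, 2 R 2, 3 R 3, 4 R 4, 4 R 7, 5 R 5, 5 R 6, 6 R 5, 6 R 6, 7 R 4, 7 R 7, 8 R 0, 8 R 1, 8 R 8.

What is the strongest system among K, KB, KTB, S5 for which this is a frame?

S5

Symmetric (axiom B): yes — every pair in R has its reverse in R.
Reflexive (axiom T): yes — every world is R-related to itself.
Euclidean (axiom 5): yes — any two successors of a common world are R-related.
So F validates K, KB, KTB, S5. The strongest is S5.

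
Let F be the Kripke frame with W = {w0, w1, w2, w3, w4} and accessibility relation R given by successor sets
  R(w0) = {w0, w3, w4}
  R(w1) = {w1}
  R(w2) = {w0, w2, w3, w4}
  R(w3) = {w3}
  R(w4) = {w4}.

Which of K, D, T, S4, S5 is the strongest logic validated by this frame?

Serial (axiom D): yes — every world has a successor (e.g. w0 R w0).
Reflexive (axiom T): yes — every world is R-related to itself.
Transitive (axiom 4): yes — every two-step R-path is closed by a direct edge.
Euclidean (axiom 5): no — w0 R w3 and w0 R w4, but not w3 R w4.
So F validates K, D, T, S4; S5 would additionally require R to be Euclidean. The strongest is S4.

S4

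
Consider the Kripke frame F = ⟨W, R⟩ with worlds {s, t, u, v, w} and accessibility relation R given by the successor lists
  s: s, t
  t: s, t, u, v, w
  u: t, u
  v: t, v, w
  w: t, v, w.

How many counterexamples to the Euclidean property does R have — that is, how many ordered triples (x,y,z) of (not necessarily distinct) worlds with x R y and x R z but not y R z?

10

Enumerating: (t,s,u), (t,s,v), (t,s,w), (t,u,s), (t,u,v), (t,u,w), (t,v,s), (t,v,u), (t,w,s), (t,w,u).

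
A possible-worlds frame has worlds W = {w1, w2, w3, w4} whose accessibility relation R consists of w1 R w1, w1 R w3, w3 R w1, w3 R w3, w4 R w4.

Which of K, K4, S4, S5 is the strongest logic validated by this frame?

K4

Transitive (axiom 4): yes — every two-step R-path is closed by a direct edge.
Reflexive (axiom T): no — w2 is not related to itself.
Euclidean (axiom 5): yes — any two successors of a common world are R-related.
So F validates K, K4; S4 would additionally require R to be reflexive. The strongest is K4.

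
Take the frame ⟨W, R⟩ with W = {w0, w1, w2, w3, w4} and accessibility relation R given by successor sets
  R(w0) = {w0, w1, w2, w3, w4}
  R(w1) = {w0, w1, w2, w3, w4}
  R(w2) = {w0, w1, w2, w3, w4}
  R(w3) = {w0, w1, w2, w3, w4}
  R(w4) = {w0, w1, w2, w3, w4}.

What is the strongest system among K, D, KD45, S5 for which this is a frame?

S5

Serial (axiom D): yes — every world has a successor (e.g. w0 R w0).
Euclidean (axiom 5): yes — any two successors of a common world are R-related.
Transitive (axiom 4): yes — every two-step R-path is closed by a direct edge.
Reflexive (axiom T): yes — every world is R-related to itself.
So F validates K, D, KD45, S5. The strongest is S5.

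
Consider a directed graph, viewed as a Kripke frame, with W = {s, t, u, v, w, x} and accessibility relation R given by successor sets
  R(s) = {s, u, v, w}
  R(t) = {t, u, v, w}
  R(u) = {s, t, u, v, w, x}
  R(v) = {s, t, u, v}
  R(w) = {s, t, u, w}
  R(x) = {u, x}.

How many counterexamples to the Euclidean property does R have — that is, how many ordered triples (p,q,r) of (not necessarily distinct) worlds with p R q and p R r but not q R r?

Enumerating: (s,v,w), (s,w,v), (t,v,w), (t,w,v), (u,s,t), (u,s,x), (u,t,s), (u,t,x), (u,v,w), (u,v,x), (u,w,v), (u,w,x), … and 8 more.
Total: 20.

20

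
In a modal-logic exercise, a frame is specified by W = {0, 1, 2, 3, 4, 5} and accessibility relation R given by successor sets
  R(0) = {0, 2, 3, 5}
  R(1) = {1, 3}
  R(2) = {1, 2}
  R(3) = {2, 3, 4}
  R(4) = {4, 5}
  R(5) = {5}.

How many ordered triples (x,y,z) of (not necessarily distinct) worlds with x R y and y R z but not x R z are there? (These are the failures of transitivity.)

Enumerating: (0,2,1), (0,3,4), (1,3,2), (1,3,4), (2,1,3), (3,2,1), (3,4,5).

7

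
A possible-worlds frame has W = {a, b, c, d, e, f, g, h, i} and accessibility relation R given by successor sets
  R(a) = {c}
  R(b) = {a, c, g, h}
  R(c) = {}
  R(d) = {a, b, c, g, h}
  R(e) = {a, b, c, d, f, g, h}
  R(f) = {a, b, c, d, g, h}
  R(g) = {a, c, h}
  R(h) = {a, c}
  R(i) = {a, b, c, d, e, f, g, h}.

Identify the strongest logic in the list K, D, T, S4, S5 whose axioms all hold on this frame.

Serial (axiom D): no — c has no R-successor.
Reflexive (axiom T): no — a is not related to itself.
Transitive (axiom 4): yes — every two-step R-path is closed by a direct edge.
Euclidean (axiom 5): no — b R a and b R g, but not a R g.
So F validates K; D would additionally require R to be serial. The strongest is K.

K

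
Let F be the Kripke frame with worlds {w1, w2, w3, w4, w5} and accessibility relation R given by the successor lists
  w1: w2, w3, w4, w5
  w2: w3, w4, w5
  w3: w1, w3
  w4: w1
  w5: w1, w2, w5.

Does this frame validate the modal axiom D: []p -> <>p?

Yes

The schema D characterises exactly the serial frames.
Serial: yes — every world has a successor (e.g. w1 R w2).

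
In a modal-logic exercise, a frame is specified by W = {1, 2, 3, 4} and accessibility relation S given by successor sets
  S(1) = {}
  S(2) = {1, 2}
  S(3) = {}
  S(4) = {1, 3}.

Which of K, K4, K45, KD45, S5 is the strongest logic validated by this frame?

K4

Transitive (axiom 4): yes — every two-step S-path is closed by a direct edge.
Euclidean (axiom 5): no — 4 S 1 and 4 S 3, but not 1 S 3.
Serial (axiom D): no — 1 has no S-successor.
Reflexive (axiom T): no — 1 is not related to itself.
So F validates K, K4; K45 would additionally require S to be Euclidean. The strongest is K4.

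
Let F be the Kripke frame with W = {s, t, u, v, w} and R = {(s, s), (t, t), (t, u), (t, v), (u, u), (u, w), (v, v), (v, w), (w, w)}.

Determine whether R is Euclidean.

No

Euclidean: no — t R u and t R v, but not u R v.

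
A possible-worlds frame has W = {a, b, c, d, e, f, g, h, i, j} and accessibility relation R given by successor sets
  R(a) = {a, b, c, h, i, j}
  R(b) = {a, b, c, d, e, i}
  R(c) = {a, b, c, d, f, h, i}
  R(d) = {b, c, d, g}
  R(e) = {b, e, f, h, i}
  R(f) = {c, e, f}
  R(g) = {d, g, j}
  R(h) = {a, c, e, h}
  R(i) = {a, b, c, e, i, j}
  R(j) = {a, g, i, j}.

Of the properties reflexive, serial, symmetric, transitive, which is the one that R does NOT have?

Reflexive: yes — every world is R-related to itself.
Serial: yes — every world has a successor (e.g. a R a).
Symmetric: yes — every pair in R has its reverse in R.
Transitive: no — a R b and b R d, but not a R d.
Only transitive fails.

transitive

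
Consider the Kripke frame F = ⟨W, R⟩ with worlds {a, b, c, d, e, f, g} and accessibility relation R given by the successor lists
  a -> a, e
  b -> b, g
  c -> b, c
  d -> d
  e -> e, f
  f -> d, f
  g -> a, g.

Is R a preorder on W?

No

Reflexive: yes — every world is R-related to itself.
Transitive: no — a R e and e R f, but not a R f.
So R is not a preorder.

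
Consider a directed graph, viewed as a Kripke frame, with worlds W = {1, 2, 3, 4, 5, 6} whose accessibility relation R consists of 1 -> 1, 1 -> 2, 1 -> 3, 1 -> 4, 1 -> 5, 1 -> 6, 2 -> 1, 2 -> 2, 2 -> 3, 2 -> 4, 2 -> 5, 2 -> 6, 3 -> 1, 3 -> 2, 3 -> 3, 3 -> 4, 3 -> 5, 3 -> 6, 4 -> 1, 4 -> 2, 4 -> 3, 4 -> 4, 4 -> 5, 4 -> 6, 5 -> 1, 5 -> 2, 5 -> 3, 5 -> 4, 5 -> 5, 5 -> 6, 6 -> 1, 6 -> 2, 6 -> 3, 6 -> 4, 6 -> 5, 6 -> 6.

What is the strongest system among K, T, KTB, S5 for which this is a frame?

S5

Reflexive (axiom T): yes — every world is R-related to itself.
Symmetric (axiom B): yes — every pair in R has its reverse in R.
Euclidean (axiom 5): yes — any two successors of a common world are R-related.
So F validates K, T, KTB, S5. The strongest is S5.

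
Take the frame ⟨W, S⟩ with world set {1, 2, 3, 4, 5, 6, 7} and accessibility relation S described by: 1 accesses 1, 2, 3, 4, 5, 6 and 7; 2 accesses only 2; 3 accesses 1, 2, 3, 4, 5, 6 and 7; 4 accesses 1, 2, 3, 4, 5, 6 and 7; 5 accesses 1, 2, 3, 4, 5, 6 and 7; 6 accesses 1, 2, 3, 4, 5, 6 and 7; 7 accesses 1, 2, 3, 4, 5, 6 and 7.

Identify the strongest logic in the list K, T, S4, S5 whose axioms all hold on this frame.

Reflexive (axiom T): yes — every world is S-related to itself.
Transitive (axiom 4): yes — every two-step S-path is closed by a direct edge.
Euclidean (axiom 5): no — 1 S 2 and 1 S 3, but not 2 S 3.
So F validates K, T, S4; S5 would additionally require S to be Euclidean. The strongest is S4.

S4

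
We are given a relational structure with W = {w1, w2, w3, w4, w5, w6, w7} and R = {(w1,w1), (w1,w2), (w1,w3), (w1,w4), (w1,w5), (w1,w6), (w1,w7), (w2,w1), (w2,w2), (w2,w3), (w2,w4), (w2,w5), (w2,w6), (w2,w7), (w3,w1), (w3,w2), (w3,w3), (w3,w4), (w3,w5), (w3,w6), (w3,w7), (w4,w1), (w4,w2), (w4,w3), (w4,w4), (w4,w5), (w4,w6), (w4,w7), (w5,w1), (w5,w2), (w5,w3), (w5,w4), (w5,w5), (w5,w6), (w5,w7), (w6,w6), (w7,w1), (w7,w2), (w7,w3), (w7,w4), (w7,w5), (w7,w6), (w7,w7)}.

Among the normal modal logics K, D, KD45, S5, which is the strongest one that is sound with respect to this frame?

Serial (axiom D): yes — every world has a successor (e.g. w1 R w1).
Euclidean (axiom 5): no — w1 R w6 and w1 R w2, but not w6 R w2.
Transitive (axiom 4): yes — every two-step R-path is closed by a direct edge.
Reflexive (axiom T): yes — every world is R-related to itself.
So F validates K, D; KD45 would additionally require R to be Euclidean. The strongest is D.

D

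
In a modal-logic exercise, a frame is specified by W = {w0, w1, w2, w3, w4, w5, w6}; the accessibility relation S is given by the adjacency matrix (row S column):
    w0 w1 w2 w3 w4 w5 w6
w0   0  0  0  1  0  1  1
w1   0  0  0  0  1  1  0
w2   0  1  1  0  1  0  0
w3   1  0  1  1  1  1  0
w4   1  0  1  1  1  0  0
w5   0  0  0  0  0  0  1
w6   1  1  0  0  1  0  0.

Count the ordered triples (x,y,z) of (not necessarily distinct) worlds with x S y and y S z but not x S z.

29

Enumerating: (w0,w3,w0), (w0,w3,w2), (w0,w3,w4), (w0,w6,w0), (w0,w6,w1), (w0,w6,w4), (w1,w4,w0), (w1,w4,w2), (w1,w4,w3), (w1,w5,w6), (w2,w1,w5), (w2,w4,w0), … and 17 more.
Total: 29.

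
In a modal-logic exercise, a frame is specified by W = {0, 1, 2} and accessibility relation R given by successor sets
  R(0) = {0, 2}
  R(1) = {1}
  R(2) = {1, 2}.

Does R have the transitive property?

No

Transitive: no — 0 R 2 and 2 R 1, but not 0 R 1.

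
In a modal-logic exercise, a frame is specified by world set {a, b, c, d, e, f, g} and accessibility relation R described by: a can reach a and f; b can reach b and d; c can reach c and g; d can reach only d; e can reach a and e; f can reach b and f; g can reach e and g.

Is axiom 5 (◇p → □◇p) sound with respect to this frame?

No

The schema 5 characterises exactly the Euclidean frames.
Euclidean: no — a R f and a R a, but not f R a.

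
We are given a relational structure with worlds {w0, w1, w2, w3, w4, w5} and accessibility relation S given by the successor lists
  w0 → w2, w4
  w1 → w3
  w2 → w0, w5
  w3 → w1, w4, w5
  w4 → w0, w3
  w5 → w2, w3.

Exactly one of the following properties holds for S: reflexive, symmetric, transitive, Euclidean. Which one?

Reflexive: no — w0 is not related to itself.
Symmetric: yes — every pair in S has its reverse in S.
Transitive: no — w0 S w2 and w2 S w5, but not w0 S w5.
Euclidean: no — w0 S w2 and w0 S w4, but not w2 S w4.
Only symmetric holds.

symmetric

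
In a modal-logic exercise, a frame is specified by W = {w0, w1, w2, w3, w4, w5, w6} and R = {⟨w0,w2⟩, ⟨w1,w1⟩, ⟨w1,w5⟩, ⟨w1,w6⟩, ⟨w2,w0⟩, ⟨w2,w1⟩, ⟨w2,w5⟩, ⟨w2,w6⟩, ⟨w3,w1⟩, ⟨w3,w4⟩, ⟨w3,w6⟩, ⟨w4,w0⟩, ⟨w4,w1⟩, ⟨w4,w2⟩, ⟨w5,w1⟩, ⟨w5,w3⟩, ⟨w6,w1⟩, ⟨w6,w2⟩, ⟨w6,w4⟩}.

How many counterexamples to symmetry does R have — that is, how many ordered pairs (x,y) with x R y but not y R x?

Enumerating: (w2,w1), (w2,w5), (w3,w1), (w3,w4), (w3,w6), (w4,w0), (w4,w1), (w4,w2), (w5,w3), (w6,w4).

10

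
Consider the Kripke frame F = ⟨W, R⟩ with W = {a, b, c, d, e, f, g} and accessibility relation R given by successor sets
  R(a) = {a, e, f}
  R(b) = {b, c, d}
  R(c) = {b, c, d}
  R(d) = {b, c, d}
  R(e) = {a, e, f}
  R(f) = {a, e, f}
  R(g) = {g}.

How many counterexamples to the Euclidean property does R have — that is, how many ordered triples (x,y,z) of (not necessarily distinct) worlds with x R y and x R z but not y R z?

R is Euclidean; there are no such tuples.

0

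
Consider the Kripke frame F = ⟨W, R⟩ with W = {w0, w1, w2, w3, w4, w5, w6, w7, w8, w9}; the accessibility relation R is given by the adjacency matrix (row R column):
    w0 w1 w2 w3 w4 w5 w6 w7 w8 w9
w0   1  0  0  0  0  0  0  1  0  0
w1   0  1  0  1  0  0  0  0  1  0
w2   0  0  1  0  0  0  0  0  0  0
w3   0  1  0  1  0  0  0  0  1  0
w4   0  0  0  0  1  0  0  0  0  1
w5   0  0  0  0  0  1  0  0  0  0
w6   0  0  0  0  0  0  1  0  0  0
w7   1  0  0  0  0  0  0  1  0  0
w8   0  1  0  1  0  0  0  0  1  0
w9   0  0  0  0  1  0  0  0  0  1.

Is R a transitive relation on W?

Transitive: yes — every two-step R-path is closed by a direct edge.

Yes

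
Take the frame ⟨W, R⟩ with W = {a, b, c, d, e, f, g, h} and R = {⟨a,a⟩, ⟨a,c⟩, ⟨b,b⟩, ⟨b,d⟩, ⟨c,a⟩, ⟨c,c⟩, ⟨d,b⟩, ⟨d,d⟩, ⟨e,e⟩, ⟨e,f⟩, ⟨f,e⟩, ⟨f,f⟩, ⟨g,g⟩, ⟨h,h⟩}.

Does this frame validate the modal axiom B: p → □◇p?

The schema B characterises exactly the symmetric frames.
Symmetric: yes — every pair in R has its reverse in R.

Yes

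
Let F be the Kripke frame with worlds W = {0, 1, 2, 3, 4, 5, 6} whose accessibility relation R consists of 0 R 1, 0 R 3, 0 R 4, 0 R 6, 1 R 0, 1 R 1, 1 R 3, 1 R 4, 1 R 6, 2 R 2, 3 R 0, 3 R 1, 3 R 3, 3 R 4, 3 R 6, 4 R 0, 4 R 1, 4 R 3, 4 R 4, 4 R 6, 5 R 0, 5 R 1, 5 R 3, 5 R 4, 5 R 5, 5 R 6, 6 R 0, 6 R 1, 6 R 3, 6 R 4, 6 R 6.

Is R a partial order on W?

No

Reflexive: no — 0 is not related to itself.
Transitive: no — 0 R 1 and 1 R 0, but not 0 R 0.
Antisymmetric: no — 0 R 1 and 1 R 0 with 0 ≠ 1.
So R is not a partial order.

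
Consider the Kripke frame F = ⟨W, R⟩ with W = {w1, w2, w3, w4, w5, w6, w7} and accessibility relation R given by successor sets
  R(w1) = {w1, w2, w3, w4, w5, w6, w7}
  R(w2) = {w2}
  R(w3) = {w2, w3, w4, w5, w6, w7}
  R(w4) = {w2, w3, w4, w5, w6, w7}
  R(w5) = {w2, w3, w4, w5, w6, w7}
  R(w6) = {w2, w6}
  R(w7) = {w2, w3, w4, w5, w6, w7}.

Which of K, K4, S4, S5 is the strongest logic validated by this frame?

S4

Transitive (axiom 4): yes — every two-step R-path is closed by a direct edge.
Reflexive (axiom T): yes — every world is R-related to itself.
Euclidean (axiom 5): no — w1 R w2 and w1 R w3, but not w2 R w3.
So F validates K, K4, S4; S5 would additionally require R to be Euclidean. The strongest is S4.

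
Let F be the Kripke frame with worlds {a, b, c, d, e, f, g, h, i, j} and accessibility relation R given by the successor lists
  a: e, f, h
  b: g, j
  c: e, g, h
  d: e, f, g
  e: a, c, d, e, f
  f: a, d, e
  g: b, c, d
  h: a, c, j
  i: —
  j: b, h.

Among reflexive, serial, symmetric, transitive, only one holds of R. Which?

Reflexive: no — a is not related to itself.
Serial: no — i has no R-successor.
Symmetric: yes — every pair in R has its reverse in R.
Transitive: no — a R e and e R c, but not a R c.
Only symmetric holds.

symmetric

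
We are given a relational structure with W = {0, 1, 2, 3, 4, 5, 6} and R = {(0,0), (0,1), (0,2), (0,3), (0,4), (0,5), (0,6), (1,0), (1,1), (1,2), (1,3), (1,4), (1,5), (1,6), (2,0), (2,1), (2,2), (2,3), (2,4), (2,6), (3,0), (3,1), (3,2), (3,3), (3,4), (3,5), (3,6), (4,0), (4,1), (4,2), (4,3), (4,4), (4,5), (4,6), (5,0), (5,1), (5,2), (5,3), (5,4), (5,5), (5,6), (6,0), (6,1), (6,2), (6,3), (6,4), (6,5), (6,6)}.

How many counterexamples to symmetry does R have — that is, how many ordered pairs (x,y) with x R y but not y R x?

1

Enumerating: (5,2).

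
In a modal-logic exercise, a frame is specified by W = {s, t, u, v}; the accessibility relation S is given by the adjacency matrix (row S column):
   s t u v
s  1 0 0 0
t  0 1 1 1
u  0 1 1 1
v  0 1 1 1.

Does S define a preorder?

Reflexive: yes — every world is S-related to itself.
Transitive: yes — every two-step S-path is closed by a direct edge.
So S is a preorder.

Yes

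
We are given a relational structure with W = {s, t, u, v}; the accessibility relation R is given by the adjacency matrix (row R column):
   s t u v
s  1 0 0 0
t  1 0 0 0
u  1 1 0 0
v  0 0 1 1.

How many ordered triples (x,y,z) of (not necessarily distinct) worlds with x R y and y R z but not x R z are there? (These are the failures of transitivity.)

Enumerating: (v,u,s), (v,u,t).

2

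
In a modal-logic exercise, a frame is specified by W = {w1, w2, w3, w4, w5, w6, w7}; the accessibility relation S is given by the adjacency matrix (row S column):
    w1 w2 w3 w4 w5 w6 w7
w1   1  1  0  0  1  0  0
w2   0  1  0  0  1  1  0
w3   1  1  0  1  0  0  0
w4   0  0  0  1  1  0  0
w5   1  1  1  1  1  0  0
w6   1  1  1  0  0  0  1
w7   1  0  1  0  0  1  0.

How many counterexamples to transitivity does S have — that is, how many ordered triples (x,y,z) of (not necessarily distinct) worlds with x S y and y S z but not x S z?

28

Enumerating: (w1,w2,w6), (w1,w5,w3), (w1,w5,w4), (w2,w5,w1), (w2,w5,w3), (w2,w5,w4), (w2,w6,w1), (w2,w6,w3), (w2,w6,w7), (w3,w1,w5), (w3,w2,w5), (w3,w2,w6), … and 16 more.
Total: 28.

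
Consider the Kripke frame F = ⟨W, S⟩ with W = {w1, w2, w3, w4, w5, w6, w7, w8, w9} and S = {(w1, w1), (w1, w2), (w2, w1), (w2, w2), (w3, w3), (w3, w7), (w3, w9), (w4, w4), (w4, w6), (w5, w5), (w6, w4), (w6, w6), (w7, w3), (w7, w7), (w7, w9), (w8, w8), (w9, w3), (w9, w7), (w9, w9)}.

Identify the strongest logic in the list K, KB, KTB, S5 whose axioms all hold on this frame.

Symmetric (axiom B): yes — every pair in S has its reverse in S.
Reflexive (axiom T): yes — every world is S-related to itself.
Euclidean (axiom 5): yes — any two successors of a common world are S-related.
So F validates K, KB, KTB, S5. The strongest is S5.

S5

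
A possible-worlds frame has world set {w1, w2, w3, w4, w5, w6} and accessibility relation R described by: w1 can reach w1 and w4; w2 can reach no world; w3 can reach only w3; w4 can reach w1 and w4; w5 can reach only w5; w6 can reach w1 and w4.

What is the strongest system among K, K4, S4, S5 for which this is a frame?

Transitive (axiom 4): yes — every two-step R-path is closed by a direct edge.
Reflexive (axiom T): no — w2 is not related to itself.
Euclidean (axiom 5): yes — any two successors of a common world are R-related.
So F validates K, K4; S4 would additionally require R to be reflexive. The strongest is K4.

K4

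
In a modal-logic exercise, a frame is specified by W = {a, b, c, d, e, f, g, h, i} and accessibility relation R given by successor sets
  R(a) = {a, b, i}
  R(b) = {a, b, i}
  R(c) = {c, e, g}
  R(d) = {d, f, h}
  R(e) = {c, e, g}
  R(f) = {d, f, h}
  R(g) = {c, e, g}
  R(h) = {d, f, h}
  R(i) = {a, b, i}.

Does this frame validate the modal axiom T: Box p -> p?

Yes

The schema T characterises exactly the reflexive frames.
Reflexive: yes — every world is R-related to itself.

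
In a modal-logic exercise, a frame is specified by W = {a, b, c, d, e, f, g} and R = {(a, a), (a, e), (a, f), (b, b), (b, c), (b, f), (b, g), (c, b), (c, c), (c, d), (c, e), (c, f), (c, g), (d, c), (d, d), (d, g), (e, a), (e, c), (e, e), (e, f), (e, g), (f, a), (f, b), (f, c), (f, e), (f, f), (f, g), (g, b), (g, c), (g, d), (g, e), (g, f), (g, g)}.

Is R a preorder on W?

Reflexive: yes — every world is R-related to itself.
Transitive: no — a R e and e R c, but not a R c.
So R is not a preorder.

No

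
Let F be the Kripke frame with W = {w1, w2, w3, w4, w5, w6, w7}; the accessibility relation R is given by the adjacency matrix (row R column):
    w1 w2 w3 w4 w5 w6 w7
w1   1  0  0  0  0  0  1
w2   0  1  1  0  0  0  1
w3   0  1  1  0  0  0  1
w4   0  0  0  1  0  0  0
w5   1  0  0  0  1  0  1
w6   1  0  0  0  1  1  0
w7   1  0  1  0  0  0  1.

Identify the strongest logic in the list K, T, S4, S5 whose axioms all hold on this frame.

Reflexive (axiom T): yes — every world is R-related to itself.
Transitive (axiom 4): no — w1 R w7 and w7 R w3, but not w1 R w3.
Euclidean (axiom 5): no — w3 R w7 and w3 R w2, but not w7 R w2.
So F validates K, T; S4 would additionally require R to be transitive. The strongest is T.

T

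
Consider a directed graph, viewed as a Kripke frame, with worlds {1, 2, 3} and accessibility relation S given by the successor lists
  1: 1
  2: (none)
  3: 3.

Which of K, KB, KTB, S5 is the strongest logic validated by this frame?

KB

Symmetric (axiom B): yes — every pair in S has its reverse in S.
Reflexive (axiom T): no — 2 is not related to itself.
Euclidean (axiom 5): yes — any two successors of a common world are S-related.
So F validates K, KB; KTB would additionally require S to be reflexive. The strongest is KB.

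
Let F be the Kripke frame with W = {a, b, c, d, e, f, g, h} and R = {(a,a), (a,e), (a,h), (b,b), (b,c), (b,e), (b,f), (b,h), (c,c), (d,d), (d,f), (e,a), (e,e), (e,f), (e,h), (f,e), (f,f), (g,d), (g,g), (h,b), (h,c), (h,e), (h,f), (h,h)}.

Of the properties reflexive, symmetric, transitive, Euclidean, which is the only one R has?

Reflexive: yes — every world is R-related to itself.
Symmetric: no — a R h but not h R a.
Transitive: no — a R e and e R f, but not a R f.
Euclidean: no — b R c and b R e, but not c R e.
Only reflexive holds.

reflexive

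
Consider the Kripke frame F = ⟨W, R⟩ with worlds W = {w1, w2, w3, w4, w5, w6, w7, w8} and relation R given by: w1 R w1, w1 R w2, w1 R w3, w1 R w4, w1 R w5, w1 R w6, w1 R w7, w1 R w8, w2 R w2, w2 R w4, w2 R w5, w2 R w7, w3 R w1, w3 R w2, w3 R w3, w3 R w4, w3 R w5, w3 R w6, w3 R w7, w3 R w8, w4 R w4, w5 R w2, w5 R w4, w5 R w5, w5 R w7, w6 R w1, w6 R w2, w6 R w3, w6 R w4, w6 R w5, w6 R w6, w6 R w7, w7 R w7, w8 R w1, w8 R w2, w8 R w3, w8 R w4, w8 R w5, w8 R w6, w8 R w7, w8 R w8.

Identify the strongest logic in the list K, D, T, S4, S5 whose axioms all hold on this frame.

Serial (axiom D): yes — every world has a successor (e.g. w1 R w1).
Reflexive (axiom T): yes — every world is R-related to itself.
Transitive (axiom 4): no — w6 R w1 and w1 R w8, but not w6 R w8.
Euclidean (axiom 5): no — w1 R w2 and w1 R w3, but not w2 R w3.
So F validates K, D, T; S4 would additionally require R to be transitive. The strongest is T.

T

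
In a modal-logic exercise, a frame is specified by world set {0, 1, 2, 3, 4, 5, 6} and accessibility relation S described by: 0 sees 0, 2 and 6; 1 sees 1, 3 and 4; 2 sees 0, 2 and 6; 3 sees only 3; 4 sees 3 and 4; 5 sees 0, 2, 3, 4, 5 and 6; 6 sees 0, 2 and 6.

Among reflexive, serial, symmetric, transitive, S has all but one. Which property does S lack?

symmetric

Reflexive: yes — every world is S-related to itself.
Serial: yes — every world has a successor (e.g. 0 S 0).
Symmetric: no — 1 S 3 but not 3 S 1.
Transitive: yes — every two-step S-path is closed by a direct edge.
Only symmetric fails.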